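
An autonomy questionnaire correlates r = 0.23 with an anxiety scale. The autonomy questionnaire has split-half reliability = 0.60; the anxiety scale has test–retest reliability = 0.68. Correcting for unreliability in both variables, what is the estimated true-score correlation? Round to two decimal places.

r_true = r_obs / √(r_xx · r_yy) = 0.23 / √(0.60 × 0.68) = 0.23 / √0.4080 = 0.23 / 0.6387 ≈ 0.36.

0.36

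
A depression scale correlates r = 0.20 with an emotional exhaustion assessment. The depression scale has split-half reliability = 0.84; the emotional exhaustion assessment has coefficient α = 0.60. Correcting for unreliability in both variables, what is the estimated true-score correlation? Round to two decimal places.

r_true = r_obs / √(r_xx · r_yy) = 0.20 / √(0.84 × 0.60) = 0.20 / √0.5040 = 0.20 / 0.7099 ≈ 0.28.

0.28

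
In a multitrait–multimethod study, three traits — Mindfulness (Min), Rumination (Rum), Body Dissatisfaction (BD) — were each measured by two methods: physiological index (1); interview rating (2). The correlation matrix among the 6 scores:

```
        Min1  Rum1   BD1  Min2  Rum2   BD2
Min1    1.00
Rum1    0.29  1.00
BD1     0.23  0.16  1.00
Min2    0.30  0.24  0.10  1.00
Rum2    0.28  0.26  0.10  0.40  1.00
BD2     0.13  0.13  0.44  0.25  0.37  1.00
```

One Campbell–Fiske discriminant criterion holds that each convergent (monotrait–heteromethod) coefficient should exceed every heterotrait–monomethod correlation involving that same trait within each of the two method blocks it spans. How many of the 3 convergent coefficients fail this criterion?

Checking each validity diagonal entry against its comparison values:
Min (methods 1·2): 0.30 vs {0.29, 0.40, 0.23, 0.25} → fail.
Rum (methods 1·2): 0.26 vs {0.29, 0.40, 0.16, 0.37} → fail.
BD (methods 1·2): 0.44 vs {0.23, 0.25, 0.16, 0.37} → pass.
2 of 3 fail.

2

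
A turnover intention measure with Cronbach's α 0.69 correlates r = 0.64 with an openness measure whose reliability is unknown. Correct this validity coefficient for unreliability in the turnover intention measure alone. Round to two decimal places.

Single correction: r_c = r_obs / √r_xx = 0.64 / √0.69 = 0.64 / 0.8307 ≈ 0.77.

0.77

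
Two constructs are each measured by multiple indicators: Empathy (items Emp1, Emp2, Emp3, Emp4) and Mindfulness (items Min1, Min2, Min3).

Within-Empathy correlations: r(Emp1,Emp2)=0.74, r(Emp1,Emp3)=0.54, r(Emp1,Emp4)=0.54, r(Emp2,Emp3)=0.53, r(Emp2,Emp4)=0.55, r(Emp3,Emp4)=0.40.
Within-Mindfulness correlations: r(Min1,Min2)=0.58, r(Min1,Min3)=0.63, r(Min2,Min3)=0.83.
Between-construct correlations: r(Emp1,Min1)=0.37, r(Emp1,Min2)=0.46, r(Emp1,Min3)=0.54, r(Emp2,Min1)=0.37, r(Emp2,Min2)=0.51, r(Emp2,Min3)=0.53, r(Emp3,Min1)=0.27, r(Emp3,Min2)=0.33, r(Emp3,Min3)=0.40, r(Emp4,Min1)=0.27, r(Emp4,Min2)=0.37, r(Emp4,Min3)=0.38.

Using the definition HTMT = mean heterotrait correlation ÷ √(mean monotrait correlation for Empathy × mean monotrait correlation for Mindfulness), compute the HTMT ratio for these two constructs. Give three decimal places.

0.654

Mean between = 4.80/12 = 0.4000.
Mean within-Emp = 3.30/6 = 0.5500; mean within-Min = 2.04/3 = 0.6800.
Geometric mean = √(0.5500 × 0.6800) = 0.6116.
HTMT = 0.4000 / 0.6116 = 0.654.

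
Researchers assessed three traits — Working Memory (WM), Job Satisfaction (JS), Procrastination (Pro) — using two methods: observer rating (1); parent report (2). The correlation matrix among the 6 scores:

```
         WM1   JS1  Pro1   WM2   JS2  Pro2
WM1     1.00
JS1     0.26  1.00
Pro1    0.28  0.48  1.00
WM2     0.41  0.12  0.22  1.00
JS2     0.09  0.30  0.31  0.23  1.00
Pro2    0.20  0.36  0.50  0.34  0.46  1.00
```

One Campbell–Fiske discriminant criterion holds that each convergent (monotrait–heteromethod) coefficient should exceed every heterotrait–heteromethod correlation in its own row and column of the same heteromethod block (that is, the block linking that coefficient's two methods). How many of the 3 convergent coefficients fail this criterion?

1

Each convergent coefficient versus the relevant comparison correlations:
WM (methods 1·2): 0.41 vs {0.09, 0.12, 0.20, 0.22} → pass.
JS (methods 1·2): 0.30 vs {0.12, 0.09, 0.36, 0.31} → fail.
Pro (methods 1·2): 0.50 vs {0.22, 0.20, 0.31, 0.36} → pass.
1 of 3 fail.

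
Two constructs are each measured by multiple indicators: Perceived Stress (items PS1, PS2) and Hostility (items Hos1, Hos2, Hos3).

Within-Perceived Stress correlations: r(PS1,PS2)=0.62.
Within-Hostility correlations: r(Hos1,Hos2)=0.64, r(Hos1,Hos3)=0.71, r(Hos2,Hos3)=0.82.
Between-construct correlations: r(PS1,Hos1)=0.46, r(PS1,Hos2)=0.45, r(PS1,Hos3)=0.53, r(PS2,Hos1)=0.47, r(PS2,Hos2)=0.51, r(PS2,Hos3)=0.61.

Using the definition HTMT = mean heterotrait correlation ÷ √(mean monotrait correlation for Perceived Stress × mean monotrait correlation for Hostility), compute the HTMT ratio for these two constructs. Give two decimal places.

Mean between = 3.03/6 = 0.5050.
Mean within-PS = 0.62/1 = 0.6200; mean within-Hos = 2.17/3 = 0.7233.
Geometric mean = √(0.6200 × 0.7233) = 0.6697.
HTMT = 0.5050 / 0.6697 = 0.75.

0.75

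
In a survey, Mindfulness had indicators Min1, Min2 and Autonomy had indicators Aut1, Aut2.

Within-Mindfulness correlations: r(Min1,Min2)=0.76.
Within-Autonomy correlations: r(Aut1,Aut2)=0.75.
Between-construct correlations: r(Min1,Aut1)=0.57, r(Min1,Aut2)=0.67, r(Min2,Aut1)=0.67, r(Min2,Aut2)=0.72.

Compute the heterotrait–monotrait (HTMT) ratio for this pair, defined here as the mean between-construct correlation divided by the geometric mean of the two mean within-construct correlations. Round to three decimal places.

0.871

Between-construct mean = 2.63/4 = 0.6575.
Mean within-Min = 0.76/1 = 0.7600; mean within-Aut = 0.75/1 = 0.7500.
Geometric mean = √(0.7600 × 0.7500) = 0.7550.
HTMT = 0.6575 / 0.7550 = 0.871.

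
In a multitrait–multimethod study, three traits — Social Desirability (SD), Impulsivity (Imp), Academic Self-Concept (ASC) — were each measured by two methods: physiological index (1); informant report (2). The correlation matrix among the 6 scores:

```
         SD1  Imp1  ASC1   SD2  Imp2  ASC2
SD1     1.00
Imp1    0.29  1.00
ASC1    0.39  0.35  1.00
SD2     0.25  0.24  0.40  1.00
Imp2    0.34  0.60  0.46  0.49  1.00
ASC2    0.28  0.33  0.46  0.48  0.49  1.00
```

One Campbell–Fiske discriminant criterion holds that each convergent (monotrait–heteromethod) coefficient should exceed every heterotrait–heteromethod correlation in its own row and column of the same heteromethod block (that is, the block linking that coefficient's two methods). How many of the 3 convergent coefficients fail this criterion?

Checking each validity diagonal entry against its comparison values:
SD (methods 1·2): 0.25 vs {0.34, 0.24, 0.28, 0.40} → fail.
Imp (methods 1·2): 0.60 vs {0.24, 0.34, 0.33, 0.46} → pass.
ASC (methods 1·2): 0.46 vs {0.40, 0.28, 0.46, 0.33} → fail.
2 of 3 fail.

2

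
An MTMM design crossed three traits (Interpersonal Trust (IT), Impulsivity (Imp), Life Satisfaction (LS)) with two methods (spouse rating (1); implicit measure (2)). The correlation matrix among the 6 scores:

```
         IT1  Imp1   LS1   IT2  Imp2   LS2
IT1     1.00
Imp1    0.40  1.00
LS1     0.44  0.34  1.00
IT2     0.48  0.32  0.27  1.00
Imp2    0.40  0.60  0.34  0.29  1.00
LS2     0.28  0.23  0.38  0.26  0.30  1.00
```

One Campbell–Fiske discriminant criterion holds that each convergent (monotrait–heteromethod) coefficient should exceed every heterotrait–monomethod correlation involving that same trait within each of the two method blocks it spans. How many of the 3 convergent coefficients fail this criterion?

Each convergent coefficient versus the relevant comparison correlations:
IT (methods 1·2): 0.48 vs {0.40, 0.29, 0.44, 0.26} → pass.
Imp (methods 1·2): 0.60 vs {0.40, 0.29, 0.34, 0.30} → pass.
LS (methods 1·2): 0.38 vs {0.44, 0.26, 0.34, 0.30} → fail.
1 of 3 fail.

1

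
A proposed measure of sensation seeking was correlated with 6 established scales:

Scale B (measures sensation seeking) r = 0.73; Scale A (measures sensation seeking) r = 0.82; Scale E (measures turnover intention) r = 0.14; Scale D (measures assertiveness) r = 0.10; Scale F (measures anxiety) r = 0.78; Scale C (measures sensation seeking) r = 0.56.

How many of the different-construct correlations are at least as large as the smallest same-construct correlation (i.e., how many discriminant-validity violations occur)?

Convergent (same construct = sensation seeking): Scale B, Scale A, Scale C.
Smallest convergent = 0.56. Discriminant values: 0.14, 0.10, 0.78; count ≥ 0.56 → 1.

1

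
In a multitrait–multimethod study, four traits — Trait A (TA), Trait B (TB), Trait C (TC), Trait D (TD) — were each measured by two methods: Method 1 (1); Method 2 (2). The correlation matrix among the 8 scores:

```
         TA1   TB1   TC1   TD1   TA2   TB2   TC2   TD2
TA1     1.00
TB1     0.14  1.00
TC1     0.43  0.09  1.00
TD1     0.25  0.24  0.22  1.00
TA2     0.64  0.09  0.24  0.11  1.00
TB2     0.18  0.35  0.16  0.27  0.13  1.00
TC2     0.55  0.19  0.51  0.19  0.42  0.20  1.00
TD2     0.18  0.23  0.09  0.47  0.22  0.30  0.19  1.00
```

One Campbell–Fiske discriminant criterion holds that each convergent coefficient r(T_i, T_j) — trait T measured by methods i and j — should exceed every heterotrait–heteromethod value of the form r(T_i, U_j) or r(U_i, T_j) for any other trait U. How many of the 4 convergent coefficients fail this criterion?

1

Convergent coefficients and their comparison sets:
TA (methods 1·2): 0.64 vs {0.18, 0.09, 0.55, 0.24, 0.18, 0.11} → pass.
TB (methods 1·2): 0.35 vs {0.09, 0.18, 0.19, 0.16, 0.23, 0.27} → pass.
TC (methods 1·2): 0.51 vs {0.24, 0.55, 0.16, 0.19, 0.09, 0.19} → fail.
TD (methods 1·2): 0.47 vs {0.11, 0.18, 0.27, 0.23, 0.19, 0.09} → pass.
1 of 4 fail.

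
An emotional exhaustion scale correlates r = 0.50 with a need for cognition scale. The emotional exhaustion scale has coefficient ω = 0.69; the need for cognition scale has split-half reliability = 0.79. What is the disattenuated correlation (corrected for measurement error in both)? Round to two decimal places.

r_true = r_obs / √(r_xx · r_yy) = 0.50 / √(0.69 × 0.79) = 0.50 / √0.5451 = 0.50 / 0.7383 ≈ 0.68.

0.68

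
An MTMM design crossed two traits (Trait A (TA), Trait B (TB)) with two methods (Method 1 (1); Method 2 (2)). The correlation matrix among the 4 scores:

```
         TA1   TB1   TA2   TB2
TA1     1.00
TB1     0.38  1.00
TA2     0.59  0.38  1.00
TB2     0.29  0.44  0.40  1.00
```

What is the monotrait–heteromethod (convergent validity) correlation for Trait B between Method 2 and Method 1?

0.44

Same trait (TB), different methods: r(TB2, TB1) = 0.44.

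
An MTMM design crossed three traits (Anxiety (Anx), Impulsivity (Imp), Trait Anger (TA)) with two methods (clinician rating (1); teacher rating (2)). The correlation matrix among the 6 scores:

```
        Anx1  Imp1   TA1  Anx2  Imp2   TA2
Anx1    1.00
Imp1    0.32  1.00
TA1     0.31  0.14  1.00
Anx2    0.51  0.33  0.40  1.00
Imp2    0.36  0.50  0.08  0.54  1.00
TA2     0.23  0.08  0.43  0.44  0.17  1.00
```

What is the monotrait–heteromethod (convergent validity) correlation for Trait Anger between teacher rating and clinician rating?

Same trait (TA), different methods: r(TA2, TA1) = 0.43.

0.43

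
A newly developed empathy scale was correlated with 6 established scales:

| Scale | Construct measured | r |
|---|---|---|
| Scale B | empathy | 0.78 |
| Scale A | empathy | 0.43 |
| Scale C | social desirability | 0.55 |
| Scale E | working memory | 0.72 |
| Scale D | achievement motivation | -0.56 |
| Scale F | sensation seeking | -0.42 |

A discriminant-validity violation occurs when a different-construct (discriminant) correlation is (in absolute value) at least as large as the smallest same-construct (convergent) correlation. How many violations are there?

3

Convergent (same construct = empathy): Scale B, Scale A.
Smallest convergent = 0.43. Discriminant |r|: 0.55, 0.72, 0.56, 0.42; count ≥ 0.43 → 3.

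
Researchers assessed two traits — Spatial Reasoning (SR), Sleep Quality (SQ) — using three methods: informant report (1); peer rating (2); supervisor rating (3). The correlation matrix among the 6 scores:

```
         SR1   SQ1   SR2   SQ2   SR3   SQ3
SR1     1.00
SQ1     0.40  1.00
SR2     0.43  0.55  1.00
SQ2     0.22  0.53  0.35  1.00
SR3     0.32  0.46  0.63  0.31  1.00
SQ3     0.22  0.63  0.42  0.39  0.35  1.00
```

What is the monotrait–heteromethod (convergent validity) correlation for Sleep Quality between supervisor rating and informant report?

Same trait (SQ), different methods: r(SQ3, SQ1) = 0.63.

0.63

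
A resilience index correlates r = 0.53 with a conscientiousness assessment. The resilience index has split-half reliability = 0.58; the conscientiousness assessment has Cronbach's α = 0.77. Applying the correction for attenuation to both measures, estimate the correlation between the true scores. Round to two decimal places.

r_true = r_obs / √(r_xx · r_yy) = 0.53 / √(0.58 × 0.77) = 0.53 / √0.4466 = 0.53 / 0.6683 ≈ 0.79.

0.79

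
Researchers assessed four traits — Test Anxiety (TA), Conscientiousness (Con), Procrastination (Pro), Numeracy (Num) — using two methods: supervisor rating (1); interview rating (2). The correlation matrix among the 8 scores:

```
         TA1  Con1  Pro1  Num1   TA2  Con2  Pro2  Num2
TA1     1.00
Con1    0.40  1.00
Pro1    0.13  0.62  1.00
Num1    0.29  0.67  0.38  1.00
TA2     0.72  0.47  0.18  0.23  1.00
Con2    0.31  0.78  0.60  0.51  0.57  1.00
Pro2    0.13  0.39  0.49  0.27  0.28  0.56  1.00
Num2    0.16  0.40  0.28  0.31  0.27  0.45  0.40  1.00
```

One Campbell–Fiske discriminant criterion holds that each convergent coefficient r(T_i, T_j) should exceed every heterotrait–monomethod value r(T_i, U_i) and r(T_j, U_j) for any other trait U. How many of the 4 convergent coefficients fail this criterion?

2

Each convergent coefficient versus the relevant comparison correlations:
TA (methods 1·2): 0.72 vs {0.40, 0.57, 0.13, 0.28, 0.29, 0.27} → pass.
Con (methods 1·2): 0.78 vs {0.40, 0.57, 0.62, 0.56, 0.67, 0.45} → pass.
Pro (methods 1·2): 0.49 vs {0.13, 0.28, 0.62, 0.56, 0.38, 0.40} → fail.
Num (methods 1·2): 0.31 vs {0.29, 0.27, 0.67, 0.45, 0.38, 0.40} → fail.
2 of 4 fail.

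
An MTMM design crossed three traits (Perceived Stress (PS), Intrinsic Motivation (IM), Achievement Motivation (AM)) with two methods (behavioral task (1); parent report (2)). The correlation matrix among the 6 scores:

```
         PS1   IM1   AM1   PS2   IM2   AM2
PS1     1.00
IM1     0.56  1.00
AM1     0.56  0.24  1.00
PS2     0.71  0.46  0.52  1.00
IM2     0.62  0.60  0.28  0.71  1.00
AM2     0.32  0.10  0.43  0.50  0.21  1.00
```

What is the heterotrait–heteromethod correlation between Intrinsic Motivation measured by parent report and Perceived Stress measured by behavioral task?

0.62

Different traits and methods: r(IM2, PS1) = 0.62.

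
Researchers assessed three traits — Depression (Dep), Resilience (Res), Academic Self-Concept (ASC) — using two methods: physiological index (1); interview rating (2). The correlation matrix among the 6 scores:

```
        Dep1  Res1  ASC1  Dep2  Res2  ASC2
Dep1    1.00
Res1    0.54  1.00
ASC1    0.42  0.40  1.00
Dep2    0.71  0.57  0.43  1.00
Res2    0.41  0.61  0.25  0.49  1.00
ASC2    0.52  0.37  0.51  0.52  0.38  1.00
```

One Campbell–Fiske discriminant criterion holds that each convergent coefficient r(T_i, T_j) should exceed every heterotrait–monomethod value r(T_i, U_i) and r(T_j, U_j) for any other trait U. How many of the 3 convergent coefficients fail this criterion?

1

Checking each validity diagonal entry against its comparison values:
Dep (methods 1·2): 0.71 vs {0.54, 0.49, 0.42, 0.52} → pass.
Res (methods 1·2): 0.61 vs {0.54, 0.49, 0.40, 0.38} → pass.
ASC (methods 1·2): 0.51 vs {0.42, 0.52, 0.40, 0.38} → fail.
1 of 3 fail.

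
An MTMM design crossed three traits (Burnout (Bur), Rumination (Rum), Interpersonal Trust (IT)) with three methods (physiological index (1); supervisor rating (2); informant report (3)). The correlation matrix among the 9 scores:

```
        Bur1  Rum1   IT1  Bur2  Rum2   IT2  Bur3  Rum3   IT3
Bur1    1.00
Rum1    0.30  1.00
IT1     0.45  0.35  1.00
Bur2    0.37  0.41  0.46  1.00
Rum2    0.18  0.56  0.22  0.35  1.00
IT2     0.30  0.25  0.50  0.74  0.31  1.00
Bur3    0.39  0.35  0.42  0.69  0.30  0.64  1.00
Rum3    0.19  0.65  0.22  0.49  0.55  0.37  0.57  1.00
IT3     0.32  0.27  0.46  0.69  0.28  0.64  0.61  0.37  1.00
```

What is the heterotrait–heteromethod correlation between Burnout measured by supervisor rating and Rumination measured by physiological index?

Different traits and methods: r(Bur2, Rum1) = 0.41.

0.41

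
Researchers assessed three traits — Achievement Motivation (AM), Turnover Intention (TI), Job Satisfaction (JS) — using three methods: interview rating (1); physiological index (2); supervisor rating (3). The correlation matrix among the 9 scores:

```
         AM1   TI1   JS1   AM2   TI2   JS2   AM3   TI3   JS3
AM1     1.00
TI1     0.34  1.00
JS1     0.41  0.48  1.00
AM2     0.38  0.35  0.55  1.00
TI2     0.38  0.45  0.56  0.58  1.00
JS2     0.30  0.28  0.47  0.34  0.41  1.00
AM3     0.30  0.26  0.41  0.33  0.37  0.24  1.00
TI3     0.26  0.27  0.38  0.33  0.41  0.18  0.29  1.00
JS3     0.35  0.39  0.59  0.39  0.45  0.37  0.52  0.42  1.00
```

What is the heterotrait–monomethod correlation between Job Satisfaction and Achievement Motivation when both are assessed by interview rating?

0.41

Different traits, same method: r(JS1, AM1) = 0.41.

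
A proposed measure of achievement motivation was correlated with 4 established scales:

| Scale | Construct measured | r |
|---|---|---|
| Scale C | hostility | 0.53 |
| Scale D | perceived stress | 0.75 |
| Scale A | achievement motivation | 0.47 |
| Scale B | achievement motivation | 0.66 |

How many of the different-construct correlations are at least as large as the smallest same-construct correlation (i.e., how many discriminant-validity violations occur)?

Convergent (same construct = achievement motivation): Scale A, Scale B.
Smallest convergent = 0.47. Discriminant values: 0.53, 0.75; count ≥ 0.47 → 2.

2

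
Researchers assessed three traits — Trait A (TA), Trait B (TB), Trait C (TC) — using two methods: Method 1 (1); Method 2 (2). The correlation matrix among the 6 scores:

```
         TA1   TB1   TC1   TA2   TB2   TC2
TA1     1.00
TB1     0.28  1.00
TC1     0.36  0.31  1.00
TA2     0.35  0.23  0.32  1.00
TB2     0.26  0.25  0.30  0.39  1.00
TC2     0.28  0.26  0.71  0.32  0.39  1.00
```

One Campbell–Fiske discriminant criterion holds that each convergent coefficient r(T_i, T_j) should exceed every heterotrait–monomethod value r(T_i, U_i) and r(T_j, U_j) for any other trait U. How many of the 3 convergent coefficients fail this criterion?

Checking each validity diagonal entry against its comparison values:
TA (methods 1·2): 0.35 vs {0.28, 0.39, 0.36, 0.32} → fail.
TB (methods 1·2): 0.25 vs {0.28, 0.39, 0.31, 0.39} → fail.
TC (methods 1·2): 0.71 vs {0.36, 0.32, 0.31, 0.39} → pass.
2 of 3 fail.

2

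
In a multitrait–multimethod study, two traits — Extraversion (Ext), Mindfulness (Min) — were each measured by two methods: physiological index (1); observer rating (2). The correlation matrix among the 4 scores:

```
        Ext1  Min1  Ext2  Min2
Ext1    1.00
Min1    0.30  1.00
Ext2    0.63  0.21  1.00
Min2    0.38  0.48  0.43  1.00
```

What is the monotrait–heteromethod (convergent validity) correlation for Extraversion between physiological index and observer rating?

Same trait (Ext), different methods: r(Ext1, Ext2) = 0.63.

0.63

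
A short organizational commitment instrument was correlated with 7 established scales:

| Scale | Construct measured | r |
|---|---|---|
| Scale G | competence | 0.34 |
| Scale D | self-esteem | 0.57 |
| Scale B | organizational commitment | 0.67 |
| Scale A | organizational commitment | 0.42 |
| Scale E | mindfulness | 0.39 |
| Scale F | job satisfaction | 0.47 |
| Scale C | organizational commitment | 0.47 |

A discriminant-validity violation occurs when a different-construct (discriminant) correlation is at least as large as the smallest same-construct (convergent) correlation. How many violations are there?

2

Convergent (same construct = organizational commitment): Scale B, Scale A, Scale C.
Smallest convergent = 0.42. Discriminant values: 0.34, 0.57, 0.39, 0.47; count ≥ 0.42 → 2.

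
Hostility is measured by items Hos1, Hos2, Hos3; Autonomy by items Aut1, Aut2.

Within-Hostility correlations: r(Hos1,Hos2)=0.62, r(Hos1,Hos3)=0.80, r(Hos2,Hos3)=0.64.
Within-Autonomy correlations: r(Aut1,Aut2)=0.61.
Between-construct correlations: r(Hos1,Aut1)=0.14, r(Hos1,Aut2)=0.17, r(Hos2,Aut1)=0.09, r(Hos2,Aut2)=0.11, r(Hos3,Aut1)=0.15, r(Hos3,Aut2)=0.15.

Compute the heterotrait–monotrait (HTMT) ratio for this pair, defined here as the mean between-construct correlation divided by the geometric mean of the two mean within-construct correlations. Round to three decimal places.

0.209

Between-construct mean = 0.81/6 = 0.1350.
Mean within-Hos = 2.06/3 = 0.6867; mean within-Aut = 0.61/1 = 0.6100.
Geometric mean = √(0.6867 × 0.6100) = 0.6472.
HTMT = 0.1350 / 0.6472 = 0.209.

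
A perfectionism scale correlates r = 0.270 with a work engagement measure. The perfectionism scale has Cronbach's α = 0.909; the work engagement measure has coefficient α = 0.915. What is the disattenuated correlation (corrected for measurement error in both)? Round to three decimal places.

0.296

r_true = r_obs / √(r_xx · r_yy) = 0.270 / √(0.909 × 0.915) = 0.270 / √0.831735 = 0.270 / 0.9120 ≈ 0.296.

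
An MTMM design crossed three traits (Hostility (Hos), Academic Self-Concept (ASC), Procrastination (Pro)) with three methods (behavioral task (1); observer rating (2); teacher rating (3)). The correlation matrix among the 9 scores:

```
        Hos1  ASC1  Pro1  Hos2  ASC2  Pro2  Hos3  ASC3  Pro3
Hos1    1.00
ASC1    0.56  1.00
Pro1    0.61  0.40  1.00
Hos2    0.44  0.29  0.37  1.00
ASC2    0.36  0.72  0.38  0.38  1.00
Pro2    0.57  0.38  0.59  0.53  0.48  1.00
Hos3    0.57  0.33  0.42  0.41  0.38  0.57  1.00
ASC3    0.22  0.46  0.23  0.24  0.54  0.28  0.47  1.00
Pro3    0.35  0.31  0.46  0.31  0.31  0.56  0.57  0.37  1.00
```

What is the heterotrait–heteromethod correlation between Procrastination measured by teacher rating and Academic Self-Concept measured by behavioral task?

Different traits and methods: r(Pro3, ASC1) = 0.31.

0.31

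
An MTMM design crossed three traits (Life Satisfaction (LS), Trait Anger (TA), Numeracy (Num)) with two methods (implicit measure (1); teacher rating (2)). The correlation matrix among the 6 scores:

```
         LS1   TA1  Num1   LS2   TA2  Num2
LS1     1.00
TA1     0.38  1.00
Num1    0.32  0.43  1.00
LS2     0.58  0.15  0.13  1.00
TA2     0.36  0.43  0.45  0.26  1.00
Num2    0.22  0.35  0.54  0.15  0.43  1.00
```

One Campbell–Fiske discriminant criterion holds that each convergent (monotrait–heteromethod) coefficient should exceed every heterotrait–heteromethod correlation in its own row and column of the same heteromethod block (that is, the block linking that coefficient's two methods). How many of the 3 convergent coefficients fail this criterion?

1

Each convergent coefficient versus the relevant comparison correlations:
LS (methods 1·2): 0.58 vs {0.36, 0.15, 0.22, 0.13} → pass.
TA (methods 1·2): 0.43 vs {0.15, 0.36, 0.35, 0.45} → fail.
Num (methods 1·2): 0.54 vs {0.13, 0.22, 0.45, 0.35} → pass.
1 of 3 fail.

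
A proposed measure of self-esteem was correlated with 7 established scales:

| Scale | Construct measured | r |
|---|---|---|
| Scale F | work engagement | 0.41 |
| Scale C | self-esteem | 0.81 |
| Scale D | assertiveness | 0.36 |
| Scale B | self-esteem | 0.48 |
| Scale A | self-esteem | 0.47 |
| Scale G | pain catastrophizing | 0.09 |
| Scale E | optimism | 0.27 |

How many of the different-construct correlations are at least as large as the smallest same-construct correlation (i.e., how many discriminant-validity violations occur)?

0

Convergent (same construct = self-esteem): Scale C, Scale B, Scale A.
Smallest convergent = 0.47. Discriminant values: 0.41, 0.36, 0.09, 0.27; count ≥ 0.47 → 0.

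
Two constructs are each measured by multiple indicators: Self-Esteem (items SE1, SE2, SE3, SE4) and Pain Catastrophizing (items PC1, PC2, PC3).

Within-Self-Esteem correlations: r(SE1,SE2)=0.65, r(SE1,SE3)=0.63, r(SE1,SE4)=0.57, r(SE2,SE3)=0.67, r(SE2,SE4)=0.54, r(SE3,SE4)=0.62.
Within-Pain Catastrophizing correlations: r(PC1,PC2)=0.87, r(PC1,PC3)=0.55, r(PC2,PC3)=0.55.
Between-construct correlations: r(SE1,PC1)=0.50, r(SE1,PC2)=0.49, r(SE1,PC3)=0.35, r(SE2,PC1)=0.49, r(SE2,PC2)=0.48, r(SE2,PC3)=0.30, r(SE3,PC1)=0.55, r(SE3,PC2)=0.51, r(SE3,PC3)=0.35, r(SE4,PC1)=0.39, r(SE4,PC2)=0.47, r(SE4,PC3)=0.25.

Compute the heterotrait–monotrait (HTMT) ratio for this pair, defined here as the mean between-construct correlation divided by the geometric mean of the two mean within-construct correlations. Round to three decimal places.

0.674

Mean heterotrait r = 5.13/12 = 0.4275.
Mean within-SE = 3.68/6 = 0.6133; mean within-PC = 1.97/3 = 0.6567.
Geometric mean = √(0.6133 × 0.6567) = 0.6346.
HTMT = 0.4275 / 0.6346 = 0.674.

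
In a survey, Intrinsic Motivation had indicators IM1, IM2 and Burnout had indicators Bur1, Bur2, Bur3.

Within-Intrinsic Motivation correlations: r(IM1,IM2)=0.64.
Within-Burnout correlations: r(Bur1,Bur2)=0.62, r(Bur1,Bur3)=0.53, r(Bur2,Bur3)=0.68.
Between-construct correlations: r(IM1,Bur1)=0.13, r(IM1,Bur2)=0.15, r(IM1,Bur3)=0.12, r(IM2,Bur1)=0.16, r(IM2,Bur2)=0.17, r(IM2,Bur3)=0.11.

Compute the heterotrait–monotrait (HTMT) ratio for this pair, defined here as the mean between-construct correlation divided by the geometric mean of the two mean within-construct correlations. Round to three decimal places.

Mean between = 0.84/6 = 0.1400.
Mean within-IM = 0.64/1 = 0.6400; mean within-Bur = 1.83/3 = 0.6100.
Geometric mean = √(0.6400 × 0.6100) = 0.6248.
HTMT = 0.1400 / 0.6248 = 0.224.

0.224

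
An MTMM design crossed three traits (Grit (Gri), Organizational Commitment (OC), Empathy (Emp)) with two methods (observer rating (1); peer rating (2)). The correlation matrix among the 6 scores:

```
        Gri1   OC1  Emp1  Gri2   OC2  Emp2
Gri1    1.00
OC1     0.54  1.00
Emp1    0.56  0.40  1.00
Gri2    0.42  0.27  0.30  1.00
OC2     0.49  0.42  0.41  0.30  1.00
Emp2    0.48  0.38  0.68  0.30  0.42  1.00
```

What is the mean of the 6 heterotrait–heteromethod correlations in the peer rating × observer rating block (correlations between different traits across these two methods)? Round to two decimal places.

HTHM values (method 2 × method 1): 0.27, 0.30, 0.49, 0.41, 0.48, 0.38; mean = 2.33/6 = 0.39.

0.39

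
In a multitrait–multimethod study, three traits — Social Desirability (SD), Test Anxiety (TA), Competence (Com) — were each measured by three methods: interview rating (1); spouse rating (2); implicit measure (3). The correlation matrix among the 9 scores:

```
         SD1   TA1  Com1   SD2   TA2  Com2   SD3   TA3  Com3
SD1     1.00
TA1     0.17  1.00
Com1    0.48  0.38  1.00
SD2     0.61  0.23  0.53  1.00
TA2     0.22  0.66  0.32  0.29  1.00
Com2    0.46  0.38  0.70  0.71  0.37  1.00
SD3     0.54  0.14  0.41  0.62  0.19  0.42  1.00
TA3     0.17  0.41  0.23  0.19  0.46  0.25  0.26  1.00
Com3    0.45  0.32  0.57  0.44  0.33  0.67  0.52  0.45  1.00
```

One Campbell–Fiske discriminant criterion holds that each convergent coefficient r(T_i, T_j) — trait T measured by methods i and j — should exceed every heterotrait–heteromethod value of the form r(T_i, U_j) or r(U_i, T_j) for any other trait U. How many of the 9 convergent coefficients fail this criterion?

0

Checking each validity diagonal entry against its comparison values:
SD (methods 1·2): 0.61 vs {0.22, 0.23, 0.46, 0.53} → pass.
SD (methods 1·3): 0.54 vs {0.17, 0.14, 0.45, 0.41} → pass.
SD (methods 2·3): 0.62 vs {0.19, 0.19, 0.44, 0.42} → pass.
TA (methods 1·2): 0.66 vs {0.23, 0.22, 0.38, 0.32} → pass.
TA (methods 1·3): 0.41 vs {0.14, 0.17, 0.32, 0.23} → pass.
TA (methods 2·3): 0.46 vs {0.19, 0.19, 0.33, 0.25} → pass.
Com (methods 1·2): 0.70 vs {0.53, 0.46, 0.32, 0.38} → pass.
Com (methods 1·3): 0.57 vs {0.41, 0.45, 0.23, 0.32} → pass.
Com (methods 2·3): 0.67 vs {0.42, 0.44, 0.25, 0.33} → pass.
0 of 9 fail.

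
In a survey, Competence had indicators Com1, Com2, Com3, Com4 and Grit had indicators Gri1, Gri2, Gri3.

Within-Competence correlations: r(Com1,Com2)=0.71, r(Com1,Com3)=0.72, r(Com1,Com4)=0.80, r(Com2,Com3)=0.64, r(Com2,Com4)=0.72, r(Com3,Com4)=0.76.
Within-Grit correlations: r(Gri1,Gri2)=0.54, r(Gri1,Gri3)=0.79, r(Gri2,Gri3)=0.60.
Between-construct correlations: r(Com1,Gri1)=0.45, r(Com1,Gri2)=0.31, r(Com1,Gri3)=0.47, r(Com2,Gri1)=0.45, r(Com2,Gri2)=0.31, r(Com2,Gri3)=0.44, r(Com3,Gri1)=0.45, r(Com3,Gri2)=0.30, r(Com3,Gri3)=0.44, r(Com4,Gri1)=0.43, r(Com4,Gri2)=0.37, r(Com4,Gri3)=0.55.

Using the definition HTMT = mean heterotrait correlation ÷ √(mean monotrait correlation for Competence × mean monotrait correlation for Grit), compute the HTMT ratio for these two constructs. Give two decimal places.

0.61

Mean between = 4.97/12 = 0.4142.
Mean within-Com = 4.35/6 = 0.7250; mean within-Gri = 1.93/3 = 0.6433.
Geometric mean = √(0.7250 × 0.6433) = 0.6829.
HTMT = 0.4142 / 0.6829 = 0.61.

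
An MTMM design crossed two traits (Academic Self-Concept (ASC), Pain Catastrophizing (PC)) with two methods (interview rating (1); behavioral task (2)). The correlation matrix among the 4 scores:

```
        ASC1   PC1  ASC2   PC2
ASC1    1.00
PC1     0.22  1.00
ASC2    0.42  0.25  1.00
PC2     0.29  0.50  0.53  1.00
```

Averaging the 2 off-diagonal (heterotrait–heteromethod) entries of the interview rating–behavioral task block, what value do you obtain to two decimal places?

0.27

HTHM values (method 1 × method 2): 0.29, 0.25; mean = 0.54/2 = 0.27.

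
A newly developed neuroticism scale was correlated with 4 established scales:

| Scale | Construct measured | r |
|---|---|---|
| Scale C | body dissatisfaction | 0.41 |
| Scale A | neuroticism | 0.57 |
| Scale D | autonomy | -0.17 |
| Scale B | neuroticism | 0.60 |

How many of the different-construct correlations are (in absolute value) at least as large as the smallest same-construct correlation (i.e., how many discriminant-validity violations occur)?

0

Convergent (same construct = neuroticism): Scale A, Scale B.
Smallest convergent = 0.57. Discriminant |r|: 0.41, 0.17; count ≥ 0.57 → 0.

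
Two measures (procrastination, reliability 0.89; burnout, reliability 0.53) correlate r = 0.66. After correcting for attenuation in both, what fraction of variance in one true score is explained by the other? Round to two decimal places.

Disattenuated r = 0.66 / √(0.89 × 0.53) = 0.66 / 0.6868 = 0.9610.
Shared true-score variance = 0.9610² = 0.9235 ≈ 0.92.

0.92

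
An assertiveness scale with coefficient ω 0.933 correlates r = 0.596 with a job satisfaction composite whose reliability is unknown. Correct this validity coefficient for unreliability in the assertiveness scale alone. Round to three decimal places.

Single correction: r_c = r_obs / √r_xx = 0.596 / √0.933 = 0.596 / 0.9659 ≈ 0.617.

0.617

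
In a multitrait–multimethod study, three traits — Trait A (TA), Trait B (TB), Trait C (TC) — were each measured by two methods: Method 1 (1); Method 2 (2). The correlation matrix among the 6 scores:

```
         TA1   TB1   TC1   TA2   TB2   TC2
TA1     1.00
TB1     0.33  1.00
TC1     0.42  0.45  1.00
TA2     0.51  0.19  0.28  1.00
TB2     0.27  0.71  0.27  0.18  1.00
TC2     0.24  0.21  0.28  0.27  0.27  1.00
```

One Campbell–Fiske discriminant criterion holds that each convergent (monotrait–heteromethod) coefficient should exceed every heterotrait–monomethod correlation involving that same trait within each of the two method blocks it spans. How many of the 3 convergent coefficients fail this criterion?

1

Convergent coefficients and their comparison sets:
TA (methods 1·2): 0.51 vs {0.33, 0.18, 0.42, 0.27} → pass.
TB (methods 1·2): 0.71 vs {0.33, 0.18, 0.45, 0.27} → pass.
TC (methods 1·2): 0.28 vs {0.42, 0.27, 0.45, 0.27} → fail.
1 of 3 fail.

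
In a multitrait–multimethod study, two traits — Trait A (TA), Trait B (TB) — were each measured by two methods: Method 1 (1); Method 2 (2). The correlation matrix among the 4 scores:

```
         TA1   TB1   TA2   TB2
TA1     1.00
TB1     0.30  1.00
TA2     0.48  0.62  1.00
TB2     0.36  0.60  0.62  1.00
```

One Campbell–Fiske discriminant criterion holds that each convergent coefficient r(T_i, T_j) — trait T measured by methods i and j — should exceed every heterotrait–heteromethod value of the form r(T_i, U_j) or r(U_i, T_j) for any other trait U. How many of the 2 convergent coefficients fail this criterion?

Convergent coefficients and their comparison sets:
TA (methods 1·2): 0.48 vs {0.36, 0.62} → fail.
TB (methods 1·2): 0.60 vs {0.62, 0.36} → fail.
2 of 2 fail.

2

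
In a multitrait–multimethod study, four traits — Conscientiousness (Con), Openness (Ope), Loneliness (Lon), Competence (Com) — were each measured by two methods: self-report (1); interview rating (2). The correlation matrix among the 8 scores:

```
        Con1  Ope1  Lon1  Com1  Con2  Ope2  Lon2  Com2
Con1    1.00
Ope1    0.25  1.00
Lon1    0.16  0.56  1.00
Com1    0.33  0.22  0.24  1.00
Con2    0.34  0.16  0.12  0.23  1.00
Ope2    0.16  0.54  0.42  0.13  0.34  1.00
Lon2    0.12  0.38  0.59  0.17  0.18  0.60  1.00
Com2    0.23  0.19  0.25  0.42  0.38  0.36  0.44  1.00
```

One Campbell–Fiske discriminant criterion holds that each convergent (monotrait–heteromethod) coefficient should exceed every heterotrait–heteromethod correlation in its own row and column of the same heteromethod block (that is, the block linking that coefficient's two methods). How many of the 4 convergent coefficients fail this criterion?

0

Checking each validity diagonal entry against its comparison values:
Con (methods 1·2): 0.34 vs {0.16, 0.16, 0.12, 0.12, 0.23, 0.23} → pass.
Ope (methods 1·2): 0.54 vs {0.16, 0.16, 0.38, 0.42, 0.19, 0.13} → pass.
Lon (methods 1·2): 0.59 vs {0.12, 0.12, 0.42, 0.38, 0.25, 0.17} → pass.
Com (methods 1·2): 0.42 vs {0.23, 0.23, 0.13, 0.19, 0.17, 0.25} → pass.
0 of 4 fail.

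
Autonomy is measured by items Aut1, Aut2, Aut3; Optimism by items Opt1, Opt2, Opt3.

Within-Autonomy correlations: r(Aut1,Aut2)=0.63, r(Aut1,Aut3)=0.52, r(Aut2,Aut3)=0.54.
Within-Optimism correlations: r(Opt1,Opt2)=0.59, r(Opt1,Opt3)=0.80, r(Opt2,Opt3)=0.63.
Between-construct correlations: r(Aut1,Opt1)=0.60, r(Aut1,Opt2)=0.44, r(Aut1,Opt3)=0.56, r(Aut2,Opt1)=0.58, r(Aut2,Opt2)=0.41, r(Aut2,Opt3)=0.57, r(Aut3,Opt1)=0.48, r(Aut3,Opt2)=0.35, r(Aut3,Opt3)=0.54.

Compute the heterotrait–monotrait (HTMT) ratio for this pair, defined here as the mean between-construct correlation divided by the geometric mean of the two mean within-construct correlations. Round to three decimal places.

0.817

Mean between = 4.53/9 = 0.5033.
Mean within-Aut = 1.69/3 = 0.5633; mean within-Opt = 2.02/3 = 0.6733.
Geometric mean = √(0.5633 × 0.6733) = 0.6158.
HTMT = 0.5033 / 0.6158 = 0.817.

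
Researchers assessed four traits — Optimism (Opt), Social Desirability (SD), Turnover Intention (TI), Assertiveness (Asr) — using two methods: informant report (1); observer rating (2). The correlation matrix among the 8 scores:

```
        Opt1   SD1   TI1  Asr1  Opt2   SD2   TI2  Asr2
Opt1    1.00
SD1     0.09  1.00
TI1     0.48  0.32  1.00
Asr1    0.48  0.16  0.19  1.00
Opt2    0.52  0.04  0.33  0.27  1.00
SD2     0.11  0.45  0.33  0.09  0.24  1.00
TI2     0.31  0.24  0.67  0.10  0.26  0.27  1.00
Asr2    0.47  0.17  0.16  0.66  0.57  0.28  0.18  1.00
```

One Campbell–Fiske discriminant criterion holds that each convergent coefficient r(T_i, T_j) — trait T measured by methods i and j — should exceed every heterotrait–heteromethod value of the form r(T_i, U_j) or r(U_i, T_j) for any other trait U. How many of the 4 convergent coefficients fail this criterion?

Convergent coefficients and their comparison sets:
Opt (methods 1·2): 0.52 vs {0.11, 0.04, 0.31, 0.33, 0.47, 0.27} → pass.
SD (methods 1·2): 0.45 vs {0.04, 0.11, 0.24, 0.33, 0.17, 0.09} → pass.
TI (methods 1·2): 0.67 vs {0.33, 0.31, 0.33, 0.24, 0.16, 0.10} → pass.
Asr (methods 1·2): 0.66 vs {0.27, 0.47, 0.09, 0.17, 0.10, 0.16} → pass.
0 of 4 fail.

0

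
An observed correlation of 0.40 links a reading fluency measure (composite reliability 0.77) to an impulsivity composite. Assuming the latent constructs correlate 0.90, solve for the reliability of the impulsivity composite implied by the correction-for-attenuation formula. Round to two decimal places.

0.26

r_true = r_obs / √(r_xx · r_yy) ⇒ 0.90 = 0.40 / √(0.77 · r_yy).
√(0.77 · r_yy) = 0.40 / 0.90 = 0.4444; 0.77 · r_yy = 0.1975; r_yy = 0.1975 / 0.77 ≈ 0.26.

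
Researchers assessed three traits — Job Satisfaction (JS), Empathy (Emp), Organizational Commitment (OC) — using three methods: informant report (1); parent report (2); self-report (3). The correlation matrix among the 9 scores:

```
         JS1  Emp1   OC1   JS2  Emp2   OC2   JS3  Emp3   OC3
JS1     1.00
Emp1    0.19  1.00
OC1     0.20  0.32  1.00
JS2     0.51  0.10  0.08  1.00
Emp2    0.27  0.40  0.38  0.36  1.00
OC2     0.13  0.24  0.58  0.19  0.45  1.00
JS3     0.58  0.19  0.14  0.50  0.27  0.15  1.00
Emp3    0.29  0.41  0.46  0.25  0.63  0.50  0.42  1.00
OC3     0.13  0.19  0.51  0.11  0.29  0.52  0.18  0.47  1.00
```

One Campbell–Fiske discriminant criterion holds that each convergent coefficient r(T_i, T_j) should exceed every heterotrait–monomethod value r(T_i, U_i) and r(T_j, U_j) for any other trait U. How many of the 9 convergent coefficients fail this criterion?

2

Checking each validity diagonal entry against its comparison values:
JS (methods 1·2): 0.51 vs {0.19, 0.36, 0.20, 0.19} → pass.
JS (methods 1·3): 0.58 vs {0.19, 0.42, 0.20, 0.18} → pass.
JS (methods 2·3): 0.50 vs {0.36, 0.42, 0.19, 0.18} → pass.
Emp (methods 1·2): 0.40 vs {0.19, 0.36, 0.32, 0.45} → fail.
Emp (methods 1·3): 0.41 vs {0.19, 0.42, 0.32, 0.47} → fail.
Emp (methods 2·3): 0.63 vs {0.36, 0.42, 0.45, 0.47} → pass.
OC (methods 1·2): 0.58 vs {0.20, 0.19, 0.32, 0.45} → pass.
OC (methods 1·3): 0.51 vs {0.20, 0.18, 0.32, 0.47} → pass.
OC (methods 2·3): 0.52 vs {0.19, 0.18, 0.45, 0.47} → pass.
2 of 9 fail.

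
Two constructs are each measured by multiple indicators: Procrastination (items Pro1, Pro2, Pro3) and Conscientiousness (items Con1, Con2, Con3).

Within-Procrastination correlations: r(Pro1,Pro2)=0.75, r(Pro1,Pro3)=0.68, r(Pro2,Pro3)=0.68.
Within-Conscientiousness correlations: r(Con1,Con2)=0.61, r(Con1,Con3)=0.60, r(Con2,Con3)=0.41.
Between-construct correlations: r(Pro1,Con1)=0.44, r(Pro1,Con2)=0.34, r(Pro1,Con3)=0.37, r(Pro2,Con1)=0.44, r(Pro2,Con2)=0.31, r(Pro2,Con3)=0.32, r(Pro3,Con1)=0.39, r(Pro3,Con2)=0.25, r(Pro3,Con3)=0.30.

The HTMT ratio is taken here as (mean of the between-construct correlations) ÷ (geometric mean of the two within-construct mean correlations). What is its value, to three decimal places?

Mean between = 3.16/9 = 0.3511.
Mean within-Pro = 2.11/3 = 0.7033; mean within-Con = 1.62/3 = 0.5400.
Geometric mean = √(0.7033 × 0.5400) = 0.6163.
HTMT = 0.3511 / 0.6163 = 0.570.

0.570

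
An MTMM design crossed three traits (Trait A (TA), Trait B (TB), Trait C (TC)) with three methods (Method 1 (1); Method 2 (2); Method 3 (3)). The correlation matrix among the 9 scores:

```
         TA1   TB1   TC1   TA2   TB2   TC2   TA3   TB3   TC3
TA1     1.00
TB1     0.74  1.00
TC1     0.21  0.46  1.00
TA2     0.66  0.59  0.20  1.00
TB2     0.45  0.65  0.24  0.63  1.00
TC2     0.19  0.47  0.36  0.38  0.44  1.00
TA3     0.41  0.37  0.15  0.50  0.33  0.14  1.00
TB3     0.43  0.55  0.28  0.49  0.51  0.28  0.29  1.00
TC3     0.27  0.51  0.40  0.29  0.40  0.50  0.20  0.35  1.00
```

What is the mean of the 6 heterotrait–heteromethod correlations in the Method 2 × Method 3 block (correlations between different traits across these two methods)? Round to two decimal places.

0.32

HTHM values (method 2 × method 3): 0.49, 0.29, 0.33, 0.40, 0.14, 0.28; mean = 1.93/6 = 0.32.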